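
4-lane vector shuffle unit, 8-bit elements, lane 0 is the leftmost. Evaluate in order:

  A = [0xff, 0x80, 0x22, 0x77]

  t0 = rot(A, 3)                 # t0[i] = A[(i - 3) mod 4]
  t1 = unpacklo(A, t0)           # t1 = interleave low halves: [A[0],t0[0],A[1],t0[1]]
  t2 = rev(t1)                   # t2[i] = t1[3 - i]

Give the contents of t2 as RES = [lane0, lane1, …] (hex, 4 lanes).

t0 = [0x80, 0x22, 0x77, 0xff]
t1 = [0xff, 0x80, 0x80, 0x22]
t2 = [0x22, 0x80, 0x80, 0xff]

RES = [0x22, 0x80, 0x80, 0xff]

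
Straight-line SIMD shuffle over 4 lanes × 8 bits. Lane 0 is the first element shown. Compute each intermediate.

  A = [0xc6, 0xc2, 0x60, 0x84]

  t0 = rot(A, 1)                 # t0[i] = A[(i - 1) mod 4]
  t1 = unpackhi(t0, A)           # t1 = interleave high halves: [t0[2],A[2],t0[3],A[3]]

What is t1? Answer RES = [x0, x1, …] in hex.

  t0: 84 c6 c2 60
  t1: c2 60 60 84

RES = [ 0xc2  0x60  0x60  0x84 ]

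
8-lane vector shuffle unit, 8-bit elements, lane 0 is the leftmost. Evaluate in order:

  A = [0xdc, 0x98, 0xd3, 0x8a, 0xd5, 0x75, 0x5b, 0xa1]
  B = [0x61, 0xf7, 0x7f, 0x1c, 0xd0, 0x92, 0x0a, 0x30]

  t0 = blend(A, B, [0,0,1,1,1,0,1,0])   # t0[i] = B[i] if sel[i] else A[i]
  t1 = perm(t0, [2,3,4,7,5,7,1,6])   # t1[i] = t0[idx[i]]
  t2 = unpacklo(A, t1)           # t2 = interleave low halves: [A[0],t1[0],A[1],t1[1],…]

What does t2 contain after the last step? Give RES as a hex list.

t0 = [0xdc, 0x98, 0x7f, 0x1c, 0xd0, 0x75, 0x0a, 0xa1]
t1 = [0x7f, 0x1c, 0xd0, 0xa1, 0x75, 0xa1, 0x98, 0x0a]
t2 = [0xdc, 0x7f, 0x98, 0x1c, 0xd3, 0xd0, 0x8a, 0xa1]

RES = [ 0xdc  0x7f  0x98  0x1c  0xd3  0xd0  0x8a  0xa1 ]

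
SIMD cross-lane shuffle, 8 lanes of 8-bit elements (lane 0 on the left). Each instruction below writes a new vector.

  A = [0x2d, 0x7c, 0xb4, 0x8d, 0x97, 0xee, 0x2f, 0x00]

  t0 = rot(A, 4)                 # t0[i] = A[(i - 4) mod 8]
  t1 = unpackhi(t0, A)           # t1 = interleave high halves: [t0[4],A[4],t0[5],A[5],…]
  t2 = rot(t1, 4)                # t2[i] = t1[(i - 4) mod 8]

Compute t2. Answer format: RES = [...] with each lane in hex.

RES = [0xb4, 0x2f, 0x8d, 0x00, 0x2d, 0x97, 0x7c, 0xee]

  t0: 97 ee 2f 00 2d 7c b4 8d
  t1: 2d 97 7c ee b4 2f 8d 00
  t2: b4 2f 8d 00 2d 97 7c ee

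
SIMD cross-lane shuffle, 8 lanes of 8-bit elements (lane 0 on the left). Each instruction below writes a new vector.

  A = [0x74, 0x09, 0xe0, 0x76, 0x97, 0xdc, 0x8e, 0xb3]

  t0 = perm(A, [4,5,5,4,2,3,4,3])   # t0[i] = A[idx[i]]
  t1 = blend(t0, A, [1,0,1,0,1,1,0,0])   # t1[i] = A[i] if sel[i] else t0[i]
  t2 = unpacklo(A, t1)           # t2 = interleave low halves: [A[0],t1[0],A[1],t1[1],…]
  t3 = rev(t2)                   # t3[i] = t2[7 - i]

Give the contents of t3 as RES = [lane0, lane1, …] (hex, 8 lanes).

t0 = [0x97, 0xdc, 0xdc, 0x97, 0xe0, 0x76, 0x97, 0x76]
t1 = [0x74, 0xdc, 0xe0, 0x97, 0x97, 0xdc, 0x97, 0x76]
t2 = [0x74, 0x74, 0x09, 0xdc, 0xe0, 0xe0, 0x76, 0x97]
t3 = [0x97, 0x76, 0xe0, 0xe0, 0xdc, 0x09, 0x74, 0x74]

RES = [0x97, 0x76, 0xe0, 0xe0, 0xdc, 0x09, 0x74, 0x74]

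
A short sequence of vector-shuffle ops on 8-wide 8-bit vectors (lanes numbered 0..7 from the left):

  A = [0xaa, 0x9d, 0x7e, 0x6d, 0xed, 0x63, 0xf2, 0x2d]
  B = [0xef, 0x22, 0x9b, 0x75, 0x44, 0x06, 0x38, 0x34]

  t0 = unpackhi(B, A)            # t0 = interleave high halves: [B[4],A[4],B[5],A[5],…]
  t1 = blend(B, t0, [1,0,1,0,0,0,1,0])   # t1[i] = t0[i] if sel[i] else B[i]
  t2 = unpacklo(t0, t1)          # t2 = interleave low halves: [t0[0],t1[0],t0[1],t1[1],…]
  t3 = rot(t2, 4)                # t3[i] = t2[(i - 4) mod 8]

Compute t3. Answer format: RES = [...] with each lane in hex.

t0 = [0x44, 0xed, 0x06, 0x63, 0x38, 0xf2, 0x34, 0x2d]
t1 = [0x44, 0x22, 0x06, 0x75, 0x44, 0x06, 0x34, 0x34]
t2 = [0x44, 0x44, 0xed, 0x22, 0x06, 0x06, 0x63, 0x75]
t3 = [0x06, 0x06, 0x63, 0x75, 0x44, 0x44, 0xed, 0x22]

RES = [0x06, 0x06, 0x63, 0x75, 0x44, 0x44, 0xed, 0x22]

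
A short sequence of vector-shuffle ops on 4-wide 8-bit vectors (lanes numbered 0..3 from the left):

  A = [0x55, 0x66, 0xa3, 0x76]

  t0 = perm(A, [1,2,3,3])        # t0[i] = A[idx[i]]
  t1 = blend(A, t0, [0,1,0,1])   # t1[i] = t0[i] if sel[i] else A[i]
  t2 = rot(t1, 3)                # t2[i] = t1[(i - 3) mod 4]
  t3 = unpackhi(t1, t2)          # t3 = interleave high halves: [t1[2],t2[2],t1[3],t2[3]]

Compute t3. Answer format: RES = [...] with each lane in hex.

RES = [0xa3, 0x76, 0x76, 0x55]

→ t0 |66|a3|76|76|
→ t1 |55|a3|a3|76|
→ t2 |a3|a3|76|55|
→ t3 |a3|76|76|55|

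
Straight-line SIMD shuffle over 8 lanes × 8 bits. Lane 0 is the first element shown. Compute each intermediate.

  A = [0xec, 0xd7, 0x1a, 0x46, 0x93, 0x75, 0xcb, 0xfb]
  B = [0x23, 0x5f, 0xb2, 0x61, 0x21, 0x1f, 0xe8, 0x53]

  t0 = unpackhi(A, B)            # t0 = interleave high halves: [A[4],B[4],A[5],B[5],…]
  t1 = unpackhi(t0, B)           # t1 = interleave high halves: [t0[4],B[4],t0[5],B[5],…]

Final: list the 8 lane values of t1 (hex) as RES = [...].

RES = [ 0xcb  0x21  0xe8  0x1f  0xfb  0xe8  0x53  0x53 ]

→ t0 |93|21|75|1f|cb|e8|fb|53|
→ t1 |cb|21|e8|1f|fb|e8|53|53|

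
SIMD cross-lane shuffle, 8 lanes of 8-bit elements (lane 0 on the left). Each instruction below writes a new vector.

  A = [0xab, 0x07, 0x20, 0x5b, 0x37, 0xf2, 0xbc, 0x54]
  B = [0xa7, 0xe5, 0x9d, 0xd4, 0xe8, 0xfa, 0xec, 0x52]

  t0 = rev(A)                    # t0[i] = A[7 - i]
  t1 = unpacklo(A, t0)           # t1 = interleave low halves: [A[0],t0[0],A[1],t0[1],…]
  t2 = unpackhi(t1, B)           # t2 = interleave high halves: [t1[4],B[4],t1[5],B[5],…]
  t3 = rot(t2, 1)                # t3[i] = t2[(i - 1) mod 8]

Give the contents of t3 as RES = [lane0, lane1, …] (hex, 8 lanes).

RES = [ 0x52  0x20  0xe8  0xf2  0xfa  0x5b  0xec  0x37 ]

  t0: 54 bc f2 37 5b 20 07 ab
  t1: ab 54 07 bc 20 f2 5b 37
  t2: 20 e8 f2 fa 5b ec 37 52
  t3: 52 20 e8 f2 fa 5b ec 37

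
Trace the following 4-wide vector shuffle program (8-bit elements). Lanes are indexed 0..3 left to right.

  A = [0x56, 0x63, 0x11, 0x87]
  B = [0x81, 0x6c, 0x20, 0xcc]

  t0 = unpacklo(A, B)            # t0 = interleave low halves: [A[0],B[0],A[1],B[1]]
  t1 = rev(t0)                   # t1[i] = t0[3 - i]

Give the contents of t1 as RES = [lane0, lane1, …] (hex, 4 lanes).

RES = [ 0x6c  0x63  0x81  0x56 ]

  t0: 56 81 63 6c
  t1: 6c 63 81 56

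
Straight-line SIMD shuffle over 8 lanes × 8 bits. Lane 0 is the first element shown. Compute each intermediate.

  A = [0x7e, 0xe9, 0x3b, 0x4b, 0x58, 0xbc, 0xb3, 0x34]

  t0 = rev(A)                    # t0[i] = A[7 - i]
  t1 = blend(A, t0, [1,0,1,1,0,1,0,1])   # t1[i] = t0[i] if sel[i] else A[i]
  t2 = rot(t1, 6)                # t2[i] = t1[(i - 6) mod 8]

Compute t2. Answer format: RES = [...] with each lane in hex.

RES = [0xbc, 0x58, 0x58, 0x3b, 0xb3, 0x7e, 0x34, 0xe9]

→ t0 |34|b3|bc|58|4b|3b|e9|7e|
→ t1 |34|e9|bc|58|58|3b|b3|7e|
→ t2 |bc|58|58|3b|b3|7e|34|e9|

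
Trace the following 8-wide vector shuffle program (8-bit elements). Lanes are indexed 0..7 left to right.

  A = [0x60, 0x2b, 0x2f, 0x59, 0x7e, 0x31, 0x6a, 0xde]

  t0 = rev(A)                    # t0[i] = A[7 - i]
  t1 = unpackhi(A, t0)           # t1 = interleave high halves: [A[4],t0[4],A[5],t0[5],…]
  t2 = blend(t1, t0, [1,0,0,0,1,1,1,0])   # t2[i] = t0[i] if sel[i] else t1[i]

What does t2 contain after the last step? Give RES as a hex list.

RES = [ 0xde  0x59  0x31  0x2f  0x59  0x2f  0x2b  0x60 ]

  t0: de 6a 31 7e 59 2f 2b 60
  t1: 7e 59 31 2f 6a 2b de 60
  t2: de 59 31 2f 59 2f 2b 60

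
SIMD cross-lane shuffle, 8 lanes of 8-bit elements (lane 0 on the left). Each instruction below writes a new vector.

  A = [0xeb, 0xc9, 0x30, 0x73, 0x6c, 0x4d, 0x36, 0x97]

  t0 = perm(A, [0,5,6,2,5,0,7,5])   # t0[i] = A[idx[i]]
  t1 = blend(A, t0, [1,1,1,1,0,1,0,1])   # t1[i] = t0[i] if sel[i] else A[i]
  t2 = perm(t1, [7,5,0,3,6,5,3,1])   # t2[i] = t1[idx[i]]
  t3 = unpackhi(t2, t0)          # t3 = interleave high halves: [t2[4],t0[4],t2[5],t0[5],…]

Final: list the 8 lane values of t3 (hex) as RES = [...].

RES = [0x36, 0x4d, 0xeb, 0xeb, 0x30, 0x97, 0x4d, 0x4d]

  t0: eb 4d 36 30 4d eb 97 4d
  t1: eb 4d 36 30 6c eb 36 4d
  t2: 4d eb eb 30 36 eb 30 4d
  t3: 36 4d eb eb 30 97 4d 4d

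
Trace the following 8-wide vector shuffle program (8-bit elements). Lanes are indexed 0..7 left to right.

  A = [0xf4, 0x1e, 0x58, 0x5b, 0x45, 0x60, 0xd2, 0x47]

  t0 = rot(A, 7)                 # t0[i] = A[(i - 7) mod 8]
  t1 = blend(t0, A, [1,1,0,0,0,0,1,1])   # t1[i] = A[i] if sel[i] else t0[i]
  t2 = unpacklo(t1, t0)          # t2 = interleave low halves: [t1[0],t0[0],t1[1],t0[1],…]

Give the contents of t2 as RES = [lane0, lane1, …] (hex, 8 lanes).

RES = [0xf4, 0x1e, 0x1e, 0x58, 0x5b, 0x5b, 0x45, 0x45]

t0 = [0x1e, 0x58, 0x5b, 0x45, 0x60, 0xd2, 0x47, 0xf4]
t1 = [0xf4, 0x1e, 0x5b, 0x45, 0x60, 0xd2, 0xd2, 0x47]
t2 = [0xf4, 0x1e, 0x1e, 0x58, 0x5b, 0x5b, 0x45, 0x45]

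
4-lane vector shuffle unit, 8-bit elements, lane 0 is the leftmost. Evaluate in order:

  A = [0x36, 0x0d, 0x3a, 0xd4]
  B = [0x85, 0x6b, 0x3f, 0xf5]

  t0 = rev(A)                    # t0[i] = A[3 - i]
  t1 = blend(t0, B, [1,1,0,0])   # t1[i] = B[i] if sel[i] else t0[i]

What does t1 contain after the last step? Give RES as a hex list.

  t0: d4 3a 0d 36
  t1: 85 6b 0d 36

RES = [ 0x85  0x6b  0x0d  0x36 ]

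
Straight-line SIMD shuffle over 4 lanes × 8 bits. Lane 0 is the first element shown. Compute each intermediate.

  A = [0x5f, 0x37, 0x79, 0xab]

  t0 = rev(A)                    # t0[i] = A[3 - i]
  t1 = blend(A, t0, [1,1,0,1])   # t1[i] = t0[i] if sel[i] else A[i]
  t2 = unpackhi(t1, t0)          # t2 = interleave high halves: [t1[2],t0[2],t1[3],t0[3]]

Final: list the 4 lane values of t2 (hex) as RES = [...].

  t0: ab 79 37 5f
  t1: ab 79 79 5f
  t2: 79 37 5f 5f

RES = [0x79, 0x37, 0x5f, 0x5f]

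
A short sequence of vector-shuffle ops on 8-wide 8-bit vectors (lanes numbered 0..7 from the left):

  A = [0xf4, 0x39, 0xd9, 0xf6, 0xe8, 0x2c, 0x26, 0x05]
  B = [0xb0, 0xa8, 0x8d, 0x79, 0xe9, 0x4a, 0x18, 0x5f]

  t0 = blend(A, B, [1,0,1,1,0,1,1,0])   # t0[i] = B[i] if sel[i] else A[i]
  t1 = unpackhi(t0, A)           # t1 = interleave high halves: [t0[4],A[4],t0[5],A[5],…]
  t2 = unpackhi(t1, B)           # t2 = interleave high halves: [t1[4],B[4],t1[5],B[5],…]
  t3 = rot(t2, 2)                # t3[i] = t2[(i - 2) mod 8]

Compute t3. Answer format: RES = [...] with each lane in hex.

  t0: b0 39 8d 79 e8 4a 18 05
  t1: e8 e8 4a 2c 18 26 05 05
  t2: 18 e9 26 4a 05 18 05 5f
  t3: 05 5f 18 e9 26 4a 05 18

RES = [0x05, 0x5f, 0x18, 0xe9, 0x26, 0x4a, 0x05, 0x18]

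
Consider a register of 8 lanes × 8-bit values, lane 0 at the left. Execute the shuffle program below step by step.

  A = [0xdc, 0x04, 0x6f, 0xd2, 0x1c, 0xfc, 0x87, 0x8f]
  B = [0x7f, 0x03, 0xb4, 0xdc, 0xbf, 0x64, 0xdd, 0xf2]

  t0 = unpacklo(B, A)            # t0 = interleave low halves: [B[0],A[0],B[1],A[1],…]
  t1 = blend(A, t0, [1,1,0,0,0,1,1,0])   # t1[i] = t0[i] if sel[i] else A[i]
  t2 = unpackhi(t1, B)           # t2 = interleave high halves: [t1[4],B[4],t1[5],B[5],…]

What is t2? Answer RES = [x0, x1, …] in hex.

RES = [0x1c, 0xbf, 0x6f, 0x64, 0xdc, 0xdd, 0x8f, 0xf2]

  t0: 7f dc 03 04 b4 6f dc d2
  t1: 7f dc 6f d2 1c 6f dc 8f
  t2: 1c bf 6f 64 dc dd 8f f2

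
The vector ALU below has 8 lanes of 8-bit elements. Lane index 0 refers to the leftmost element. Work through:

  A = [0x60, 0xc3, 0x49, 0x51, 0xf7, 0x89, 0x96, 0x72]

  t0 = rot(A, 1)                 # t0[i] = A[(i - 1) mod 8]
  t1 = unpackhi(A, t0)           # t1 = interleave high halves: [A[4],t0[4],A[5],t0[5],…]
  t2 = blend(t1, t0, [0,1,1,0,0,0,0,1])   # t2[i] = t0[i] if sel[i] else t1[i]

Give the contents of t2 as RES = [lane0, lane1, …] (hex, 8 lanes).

  t0: 72 60 c3 49 51 f7 89 96
  t1: f7 51 89 f7 96 89 72 96
  t2: f7 60 c3 f7 96 89 72 96

RES = [0xf7, 0x60, 0xc3, 0xf7, 0x96, 0x89, 0x72, 0x96]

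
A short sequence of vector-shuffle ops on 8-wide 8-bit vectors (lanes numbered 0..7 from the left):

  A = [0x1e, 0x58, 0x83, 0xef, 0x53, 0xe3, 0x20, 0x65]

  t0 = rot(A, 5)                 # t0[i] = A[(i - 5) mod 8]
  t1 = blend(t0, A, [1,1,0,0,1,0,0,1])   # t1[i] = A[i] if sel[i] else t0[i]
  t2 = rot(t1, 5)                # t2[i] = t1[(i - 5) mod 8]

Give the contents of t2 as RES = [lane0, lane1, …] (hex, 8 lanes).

RES = [0x20, 0x53, 0x1e, 0x58, 0x65, 0x1e, 0x58, 0xe3]

t0 = [0xef, 0x53, 0xe3, 0x20, 0x65, 0x1e, 0x58, 0x83]
t1 = [0x1e, 0x58, 0xe3, 0x20, 0x53, 0x1e, 0x58, 0x65]
t2 = [0x20, 0x53, 0x1e, 0x58, 0x65, 0x1e, 0x58, 0xe3]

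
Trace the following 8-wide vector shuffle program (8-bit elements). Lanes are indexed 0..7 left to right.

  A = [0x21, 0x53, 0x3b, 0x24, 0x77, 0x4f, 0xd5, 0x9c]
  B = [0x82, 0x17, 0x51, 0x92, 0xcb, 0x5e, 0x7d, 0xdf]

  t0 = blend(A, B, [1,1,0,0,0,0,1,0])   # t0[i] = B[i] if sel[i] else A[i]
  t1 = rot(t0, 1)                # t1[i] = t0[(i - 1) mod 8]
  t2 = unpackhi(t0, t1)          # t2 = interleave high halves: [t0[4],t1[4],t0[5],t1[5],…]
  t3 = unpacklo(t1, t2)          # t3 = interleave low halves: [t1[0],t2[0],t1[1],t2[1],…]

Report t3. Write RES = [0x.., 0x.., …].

t0 = [0x82, 0x17, 0x3b, 0x24, 0x77, 0x4f, 0x7d, 0x9c]
t1 = [0x9c, 0x82, 0x17, 0x3b, 0x24, 0x77, 0x4f, 0x7d]
t2 = [0x77, 0x24, 0x4f, 0x77, 0x7d, 0x4f, 0x9c, 0x7d]
t3 = [0x9c, 0x77, 0x82, 0x24, 0x17, 0x4f, 0x3b, 0x77]

RES = [0x9c, 0x77, 0x82, 0x24, 0x17, 0x4f, 0x3b, 0x77]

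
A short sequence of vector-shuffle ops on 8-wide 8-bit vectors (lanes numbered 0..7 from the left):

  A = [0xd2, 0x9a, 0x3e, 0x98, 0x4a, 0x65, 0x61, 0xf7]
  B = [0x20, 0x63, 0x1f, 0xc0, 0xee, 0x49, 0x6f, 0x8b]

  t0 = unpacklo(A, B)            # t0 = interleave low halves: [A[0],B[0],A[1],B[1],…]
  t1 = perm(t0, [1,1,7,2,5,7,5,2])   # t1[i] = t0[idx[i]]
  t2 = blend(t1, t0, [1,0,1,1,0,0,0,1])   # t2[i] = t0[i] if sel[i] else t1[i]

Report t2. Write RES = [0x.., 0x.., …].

t0 = [0xd2, 0x20, 0x9a, 0x63, 0x3e, 0x1f, 0x98, 0xc0]
t1 = [0x20, 0x20, 0xc0, 0x9a, 0x1f, 0xc0, 0x1f, 0x9a]
t2 = [0xd2, 0x20, 0x9a, 0x63, 0x1f, 0xc0, 0x1f, 0xc0]

RES = [ 0xd2  0x20  0x9a  0x63  0x1f  0xc0  0x1f  0xc0 ]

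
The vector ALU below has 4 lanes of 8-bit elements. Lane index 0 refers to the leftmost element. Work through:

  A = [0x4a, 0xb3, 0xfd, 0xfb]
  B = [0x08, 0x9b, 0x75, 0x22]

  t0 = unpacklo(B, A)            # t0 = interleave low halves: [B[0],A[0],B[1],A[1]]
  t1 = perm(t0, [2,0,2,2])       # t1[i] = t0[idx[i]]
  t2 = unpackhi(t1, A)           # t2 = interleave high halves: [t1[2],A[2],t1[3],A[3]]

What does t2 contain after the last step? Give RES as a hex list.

t0 = [0x08, 0x4a, 0x9b, 0xb3]
t1 = [0x9b, 0x08, 0x9b, 0x9b]
t2 = [0x9b, 0xfd, 0x9b, 0xfb]

RES = [0x9b, 0xfd, 0x9b, 0xfb]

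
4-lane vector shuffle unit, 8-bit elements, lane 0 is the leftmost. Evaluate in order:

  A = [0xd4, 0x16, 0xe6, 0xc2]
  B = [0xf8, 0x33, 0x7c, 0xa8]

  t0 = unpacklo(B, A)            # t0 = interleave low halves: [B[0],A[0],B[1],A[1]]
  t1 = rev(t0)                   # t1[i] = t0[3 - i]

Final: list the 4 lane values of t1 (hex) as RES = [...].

RES = [ 0x16  0x33  0xd4  0xf8 ]

→ t0 |f8|d4|33|16|
→ t1 |16|33|d4|f8|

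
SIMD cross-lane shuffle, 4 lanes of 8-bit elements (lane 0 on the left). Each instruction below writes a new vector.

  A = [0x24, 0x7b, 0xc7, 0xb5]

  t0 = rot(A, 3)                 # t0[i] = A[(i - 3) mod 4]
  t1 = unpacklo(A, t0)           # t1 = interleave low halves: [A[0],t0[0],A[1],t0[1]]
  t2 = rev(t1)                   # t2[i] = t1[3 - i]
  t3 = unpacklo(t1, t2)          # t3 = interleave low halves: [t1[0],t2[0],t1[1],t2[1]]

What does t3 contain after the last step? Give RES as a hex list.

t0 = [0x7b, 0xc7, 0xb5, 0x24]
t1 = [0x24, 0x7b, 0x7b, 0xc7]
t2 = [0xc7, 0x7b, 0x7b, 0x24]
t3 = [0x24, 0xc7, 0x7b, 0x7b]

RES = [0x24, 0xc7, 0x7b, 0x7b]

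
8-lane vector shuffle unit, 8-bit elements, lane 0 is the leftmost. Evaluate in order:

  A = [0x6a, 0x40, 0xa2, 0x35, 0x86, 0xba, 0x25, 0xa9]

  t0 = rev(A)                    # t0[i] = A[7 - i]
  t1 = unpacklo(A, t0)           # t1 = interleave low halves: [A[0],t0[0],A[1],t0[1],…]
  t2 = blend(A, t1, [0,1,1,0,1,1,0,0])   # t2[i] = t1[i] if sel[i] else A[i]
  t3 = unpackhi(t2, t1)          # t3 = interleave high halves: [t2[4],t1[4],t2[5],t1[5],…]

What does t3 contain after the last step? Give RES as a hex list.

t0 = [0xa9, 0x25, 0xba, 0x86, 0x35, 0xa2, 0x40, 0x6a]
t1 = [0x6a, 0xa9, 0x40, 0x25, 0xa2, 0xba, 0x35, 0x86]
t2 = [0x6a, 0xa9, 0x40, 0x35, 0xa2, 0xba, 0x25, 0xa9]
t3 = [0xa2, 0xa2, 0xba, 0xba, 0x25, 0x35, 0xa9, 0x86]

RES = [ 0xa2  0xa2  0xba  0xba  0x25  0x35  0xa9  0x86 ]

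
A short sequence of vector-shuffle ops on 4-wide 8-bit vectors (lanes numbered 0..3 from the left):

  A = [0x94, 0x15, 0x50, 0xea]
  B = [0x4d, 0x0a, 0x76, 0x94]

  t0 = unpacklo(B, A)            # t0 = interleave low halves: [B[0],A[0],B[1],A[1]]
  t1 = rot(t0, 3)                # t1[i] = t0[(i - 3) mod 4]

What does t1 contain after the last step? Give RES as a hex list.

RES = [0x94, 0x0a, 0x15, 0x4d]

→ t0 |4d|94|0a|15|
→ t1 |94|0a|15|4d|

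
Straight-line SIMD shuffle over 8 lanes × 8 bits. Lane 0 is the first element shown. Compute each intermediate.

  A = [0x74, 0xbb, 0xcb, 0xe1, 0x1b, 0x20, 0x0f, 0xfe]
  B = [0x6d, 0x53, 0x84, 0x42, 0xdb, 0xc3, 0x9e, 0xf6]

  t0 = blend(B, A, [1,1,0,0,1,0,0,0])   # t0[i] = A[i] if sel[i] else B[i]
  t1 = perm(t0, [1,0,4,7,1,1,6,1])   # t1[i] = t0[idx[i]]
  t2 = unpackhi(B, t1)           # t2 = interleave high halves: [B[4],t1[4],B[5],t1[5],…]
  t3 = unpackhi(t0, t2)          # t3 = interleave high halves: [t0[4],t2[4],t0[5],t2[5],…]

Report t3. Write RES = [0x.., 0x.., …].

RES = [ 0x1b  0x9e  0xc3  0x9e  0x9e  0xf6  0xf6  0xbb ]

  t0: 74 bb 84 42 1b c3 9e f6
  t1: bb 74 1b f6 bb bb 9e bb
  t2: db bb c3 bb 9e 9e f6 bb
  t3: 1b 9e c3 9e 9e f6 f6 bb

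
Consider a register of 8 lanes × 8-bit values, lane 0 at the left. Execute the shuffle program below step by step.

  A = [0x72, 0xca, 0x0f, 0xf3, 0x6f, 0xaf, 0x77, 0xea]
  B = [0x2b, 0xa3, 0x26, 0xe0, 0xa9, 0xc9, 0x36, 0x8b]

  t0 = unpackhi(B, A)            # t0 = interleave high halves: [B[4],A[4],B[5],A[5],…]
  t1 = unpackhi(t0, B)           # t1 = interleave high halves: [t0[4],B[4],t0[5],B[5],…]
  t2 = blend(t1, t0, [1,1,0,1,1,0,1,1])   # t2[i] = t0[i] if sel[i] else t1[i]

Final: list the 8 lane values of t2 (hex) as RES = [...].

t0 = [0xa9, 0x6f, 0xc9, 0xaf, 0x36, 0x77, 0x8b, 0xea]
t1 = [0x36, 0xa9, 0x77, 0xc9, 0x8b, 0x36, 0xea, 0x8b]
t2 = [0xa9, 0x6f, 0x77, 0xaf, 0x36, 0x36, 0x8b, 0xea]

RES = [0xa9, 0x6f, 0x77, 0xaf, 0x36, 0x36, 0x8b, 0xea]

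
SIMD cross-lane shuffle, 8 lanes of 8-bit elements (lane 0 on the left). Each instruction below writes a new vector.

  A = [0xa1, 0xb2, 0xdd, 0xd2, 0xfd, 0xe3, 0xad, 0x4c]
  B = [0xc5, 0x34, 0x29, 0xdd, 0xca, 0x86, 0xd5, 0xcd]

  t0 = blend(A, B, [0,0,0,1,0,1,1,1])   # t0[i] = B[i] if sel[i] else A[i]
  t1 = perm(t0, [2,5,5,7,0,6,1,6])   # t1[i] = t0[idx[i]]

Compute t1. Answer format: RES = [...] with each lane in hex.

RES = [ 0xdd  0x86  0x86  0xcd  0xa1  0xd5  0xb2  0xd5 ]

t0 = [0xa1, 0xb2, 0xdd, 0xdd, 0xfd, 0x86, 0xd5, 0xcd]
t1 = [0xdd, 0x86, 0x86, 0xcd, 0xa1, 0xd5, 0xb2, 0xd5]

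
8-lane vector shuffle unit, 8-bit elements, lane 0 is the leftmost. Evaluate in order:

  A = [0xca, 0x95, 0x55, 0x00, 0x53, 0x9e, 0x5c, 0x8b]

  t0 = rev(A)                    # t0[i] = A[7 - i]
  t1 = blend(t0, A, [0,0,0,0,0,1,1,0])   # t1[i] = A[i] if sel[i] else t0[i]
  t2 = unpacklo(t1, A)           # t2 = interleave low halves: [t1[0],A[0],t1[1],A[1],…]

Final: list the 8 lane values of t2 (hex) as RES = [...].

t0 = [0x8b, 0x5c, 0x9e, 0x53, 0x00, 0x55, 0x95, 0xca]
t1 = [0x8b, 0x5c, 0x9e, 0x53, 0x00, 0x9e, 0x5c, 0xca]
t2 = [0x8b, 0xca, 0x5c, 0x95, 0x9e, 0x55, 0x53, 0x00]

RES = [0x8b, 0xca, 0x5c, 0x95, 0x9e, 0x55, 0x53, 0x00]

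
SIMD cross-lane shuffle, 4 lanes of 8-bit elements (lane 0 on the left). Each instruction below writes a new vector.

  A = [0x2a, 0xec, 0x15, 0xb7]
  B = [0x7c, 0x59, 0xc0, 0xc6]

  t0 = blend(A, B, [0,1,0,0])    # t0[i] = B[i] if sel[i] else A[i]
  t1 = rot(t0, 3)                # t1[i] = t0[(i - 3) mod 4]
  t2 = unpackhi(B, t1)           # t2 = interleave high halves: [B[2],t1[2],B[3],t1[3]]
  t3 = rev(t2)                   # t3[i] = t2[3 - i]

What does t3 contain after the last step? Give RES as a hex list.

RES = [ 0x2a  0xc6  0xb7  0xc0 ]

  t0: 2a 59 15 b7
  t1: 59 15 b7 2a
  t2: c0 b7 c6 2a
  t3: 2a c6 b7 c0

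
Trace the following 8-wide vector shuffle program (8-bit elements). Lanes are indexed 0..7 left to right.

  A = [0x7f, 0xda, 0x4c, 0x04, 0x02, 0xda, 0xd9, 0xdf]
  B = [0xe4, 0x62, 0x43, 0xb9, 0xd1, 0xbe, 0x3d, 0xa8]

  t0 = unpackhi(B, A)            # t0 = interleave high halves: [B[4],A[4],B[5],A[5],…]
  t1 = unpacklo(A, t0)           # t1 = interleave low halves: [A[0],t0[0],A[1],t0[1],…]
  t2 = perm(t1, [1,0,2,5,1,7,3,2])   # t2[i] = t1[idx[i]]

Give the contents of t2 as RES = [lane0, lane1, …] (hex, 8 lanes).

RES = [0xd1, 0x7f, 0xda, 0xbe, 0xd1, 0xda, 0x02, 0xda]

→ t0 |d1|02|be|da|3d|d9|a8|df|
→ t1 |7f|d1|da|02|4c|be|04|da|
→ t2 |d1|7f|da|be|d1|da|02|da|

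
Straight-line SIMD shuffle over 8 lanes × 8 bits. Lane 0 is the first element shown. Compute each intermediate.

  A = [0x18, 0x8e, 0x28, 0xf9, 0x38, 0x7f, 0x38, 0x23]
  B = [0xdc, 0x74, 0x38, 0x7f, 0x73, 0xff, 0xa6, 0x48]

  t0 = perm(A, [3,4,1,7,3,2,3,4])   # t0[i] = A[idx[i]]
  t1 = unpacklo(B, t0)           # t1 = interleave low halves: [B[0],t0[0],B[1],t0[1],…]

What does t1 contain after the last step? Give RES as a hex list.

RES = [ 0xdc  0xf9  0x74  0x38  0x38  0x8e  0x7f  0x23 ]

t0 = [0xf9, 0x38, 0x8e, 0x23, 0xf9, 0x28, 0xf9, 0x38]
t1 = [0xdc, 0xf9, 0x74, 0x38, 0x38, 0x8e, 0x7f, 0x23]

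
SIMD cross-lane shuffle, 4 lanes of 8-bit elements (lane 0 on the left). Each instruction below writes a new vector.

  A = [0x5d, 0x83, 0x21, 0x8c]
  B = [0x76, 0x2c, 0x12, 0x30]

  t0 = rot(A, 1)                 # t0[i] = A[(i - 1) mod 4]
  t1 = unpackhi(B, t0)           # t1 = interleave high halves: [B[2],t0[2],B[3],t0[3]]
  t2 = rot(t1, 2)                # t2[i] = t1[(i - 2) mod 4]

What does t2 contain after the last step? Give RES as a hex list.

RES = [0x30, 0x21, 0x12, 0x83]

  t0: 8c 5d 83 21
  t1: 12 83 30 21
  t2: 30 21 12 83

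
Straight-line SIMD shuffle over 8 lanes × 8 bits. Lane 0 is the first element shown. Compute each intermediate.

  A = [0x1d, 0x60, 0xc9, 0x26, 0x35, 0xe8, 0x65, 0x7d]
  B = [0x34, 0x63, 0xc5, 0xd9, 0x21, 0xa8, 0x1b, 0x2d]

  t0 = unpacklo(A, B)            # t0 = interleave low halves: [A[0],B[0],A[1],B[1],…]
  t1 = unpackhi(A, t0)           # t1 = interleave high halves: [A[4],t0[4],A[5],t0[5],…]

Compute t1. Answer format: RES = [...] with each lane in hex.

  t0: 1d 34 60 63 c9 c5 26 d9
  t1: 35 c9 e8 c5 65 26 7d d9

RES = [ 0x35  0xc9  0xe8  0xc5  0x65  0x26  0x7d  0xd9 ]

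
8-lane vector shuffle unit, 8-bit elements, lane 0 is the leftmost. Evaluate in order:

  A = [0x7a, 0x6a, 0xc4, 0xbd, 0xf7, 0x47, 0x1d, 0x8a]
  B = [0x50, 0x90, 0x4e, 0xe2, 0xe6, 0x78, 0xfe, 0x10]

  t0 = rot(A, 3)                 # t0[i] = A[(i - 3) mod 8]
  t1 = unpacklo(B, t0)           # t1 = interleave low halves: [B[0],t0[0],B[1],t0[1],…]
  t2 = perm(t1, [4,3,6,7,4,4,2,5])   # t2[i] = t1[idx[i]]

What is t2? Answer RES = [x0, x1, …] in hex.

t0 = [0x47, 0x1d, 0x8a, 0x7a, 0x6a, 0xc4, 0xbd, 0xf7]
t1 = [0x50, 0x47, 0x90, 0x1d, 0x4e, 0x8a, 0xe2, 0x7a]
t2 = [0x4e, 0x1d, 0xe2, 0x7a, 0x4e, 0x4e, 0x90, 0x8a]

RES = [ 0x4e  0x1d  0xe2  0x7a  0x4e  0x4e  0x90  0x8a ]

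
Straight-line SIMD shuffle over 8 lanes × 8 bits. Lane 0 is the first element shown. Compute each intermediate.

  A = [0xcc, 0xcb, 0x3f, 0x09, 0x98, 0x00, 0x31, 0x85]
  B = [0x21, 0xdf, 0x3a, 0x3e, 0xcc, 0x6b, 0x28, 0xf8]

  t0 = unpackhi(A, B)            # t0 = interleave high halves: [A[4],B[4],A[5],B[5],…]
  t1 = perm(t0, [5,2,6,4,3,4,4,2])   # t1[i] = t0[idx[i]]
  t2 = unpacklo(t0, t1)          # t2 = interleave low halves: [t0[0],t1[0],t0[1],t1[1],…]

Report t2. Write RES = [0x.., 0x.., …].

→ t0 |98|cc|00|6b|31|28|85|f8|
→ t1 |28|00|85|31|6b|31|31|00|
→ t2 |98|28|cc|00|00|85|6b|31|

RES = [0x98, 0x28, 0xcc, 0x00, 0x00, 0x85, 0x6b, 0x31]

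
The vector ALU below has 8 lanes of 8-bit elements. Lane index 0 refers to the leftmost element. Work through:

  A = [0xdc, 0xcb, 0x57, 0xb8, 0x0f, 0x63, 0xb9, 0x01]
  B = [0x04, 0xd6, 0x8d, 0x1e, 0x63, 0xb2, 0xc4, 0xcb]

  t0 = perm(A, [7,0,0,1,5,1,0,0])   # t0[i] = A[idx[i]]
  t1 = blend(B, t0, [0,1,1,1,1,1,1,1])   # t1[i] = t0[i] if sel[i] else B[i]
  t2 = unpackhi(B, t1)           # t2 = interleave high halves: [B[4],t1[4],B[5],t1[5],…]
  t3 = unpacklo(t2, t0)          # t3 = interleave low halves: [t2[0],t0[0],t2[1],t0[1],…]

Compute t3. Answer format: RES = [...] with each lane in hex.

  t0: 01 dc dc cb 63 cb dc dc
  t1: 04 dc dc cb 63 cb dc dc
  t2: 63 63 b2 cb c4 dc cb dc
  t3: 63 01 63 dc b2 dc cb cb

RES = [0x63, 0x01, 0x63, 0xdc, 0xb2, 0xdc, 0xcb, 0xcb]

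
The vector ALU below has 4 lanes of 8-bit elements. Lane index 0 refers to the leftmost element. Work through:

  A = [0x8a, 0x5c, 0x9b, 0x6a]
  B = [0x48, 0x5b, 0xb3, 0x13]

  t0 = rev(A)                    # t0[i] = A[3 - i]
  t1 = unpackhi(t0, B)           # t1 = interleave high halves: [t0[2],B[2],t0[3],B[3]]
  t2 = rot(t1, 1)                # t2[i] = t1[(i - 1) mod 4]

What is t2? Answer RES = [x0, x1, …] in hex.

→ t0 |6a|9b|5c|8a|
→ t1 |5c|b3|8a|13|
→ t2 |13|5c|b3|8a|

RES = [0x13, 0x5c, 0xb3, 0x8a]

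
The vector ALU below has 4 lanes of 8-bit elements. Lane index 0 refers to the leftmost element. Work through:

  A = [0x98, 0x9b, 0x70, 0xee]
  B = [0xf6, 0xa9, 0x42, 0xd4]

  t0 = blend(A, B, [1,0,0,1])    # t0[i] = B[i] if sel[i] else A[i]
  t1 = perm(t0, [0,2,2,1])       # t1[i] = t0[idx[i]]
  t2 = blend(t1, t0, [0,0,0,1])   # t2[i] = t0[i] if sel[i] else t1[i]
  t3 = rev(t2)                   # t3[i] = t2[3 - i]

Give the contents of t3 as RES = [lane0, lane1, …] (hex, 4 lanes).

→ t0 |f6|9b|70|d4|
→ t1 |f6|70|70|9b|
→ t2 |f6|70|70|d4|
→ t3 |d4|70|70|f6|

RES = [ 0xd4  0x70  0x70  0xf6 ]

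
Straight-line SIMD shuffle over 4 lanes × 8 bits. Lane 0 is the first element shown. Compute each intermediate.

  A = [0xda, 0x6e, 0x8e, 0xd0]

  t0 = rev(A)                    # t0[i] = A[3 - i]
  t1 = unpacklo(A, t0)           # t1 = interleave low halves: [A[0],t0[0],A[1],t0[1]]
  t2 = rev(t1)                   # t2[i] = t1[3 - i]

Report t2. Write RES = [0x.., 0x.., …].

RES = [ 0x8e  0x6e  0xd0  0xda ]

  t0: d0 8e 6e da
  t1: da d0 6e 8e
  t2: 8e 6e d0 da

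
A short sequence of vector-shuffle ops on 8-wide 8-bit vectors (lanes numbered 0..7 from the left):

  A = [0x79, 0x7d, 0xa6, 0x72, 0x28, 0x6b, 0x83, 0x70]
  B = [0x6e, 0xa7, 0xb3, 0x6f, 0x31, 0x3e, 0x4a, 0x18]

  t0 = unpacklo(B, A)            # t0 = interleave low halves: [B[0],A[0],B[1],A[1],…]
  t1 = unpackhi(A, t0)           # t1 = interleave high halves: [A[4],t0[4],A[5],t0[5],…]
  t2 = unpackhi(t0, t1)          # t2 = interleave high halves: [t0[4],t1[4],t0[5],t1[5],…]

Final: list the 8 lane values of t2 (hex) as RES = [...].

RES = [ 0xb3  0x83  0xa6  0x6f  0x6f  0x70  0x72  0x72 ]

  t0: 6e 79 a7 7d b3 a6 6f 72
  t1: 28 b3 6b a6 83 6f 70 72
  t2: b3 83 a6 6f 6f 70 72 72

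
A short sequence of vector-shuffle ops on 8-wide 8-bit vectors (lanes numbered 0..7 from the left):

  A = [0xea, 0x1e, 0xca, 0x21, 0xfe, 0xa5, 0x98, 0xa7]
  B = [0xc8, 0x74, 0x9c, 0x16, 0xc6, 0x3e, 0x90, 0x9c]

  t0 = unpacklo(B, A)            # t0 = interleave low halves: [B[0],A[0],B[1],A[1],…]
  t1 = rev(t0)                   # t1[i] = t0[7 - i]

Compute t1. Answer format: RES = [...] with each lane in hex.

t0 = [0xc8, 0xea, 0x74, 0x1e, 0x9c, 0xca, 0x16, 0x21]
t1 = [0x21, 0x16, 0xca, 0x9c, 0x1e, 0x74, 0xea, 0xc8]

RES = [0x21, 0x16, 0xca, 0x9c, 0x1e, 0x74, 0xea, 0xc8]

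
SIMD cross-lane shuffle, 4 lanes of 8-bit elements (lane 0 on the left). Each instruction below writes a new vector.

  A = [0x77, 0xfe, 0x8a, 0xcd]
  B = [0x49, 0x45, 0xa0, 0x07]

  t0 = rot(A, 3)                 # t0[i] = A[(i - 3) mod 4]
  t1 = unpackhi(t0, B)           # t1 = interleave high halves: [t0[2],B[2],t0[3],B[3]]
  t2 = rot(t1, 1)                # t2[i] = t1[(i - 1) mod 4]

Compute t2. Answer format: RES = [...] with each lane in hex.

t0 = [0xfe, 0x8a, 0xcd, 0x77]
t1 = [0xcd, 0xa0, 0x77, 0x07]
t2 = [0x07, 0xcd, 0xa0, 0x77]

RES = [0x07, 0xcd, 0xa0, 0x77]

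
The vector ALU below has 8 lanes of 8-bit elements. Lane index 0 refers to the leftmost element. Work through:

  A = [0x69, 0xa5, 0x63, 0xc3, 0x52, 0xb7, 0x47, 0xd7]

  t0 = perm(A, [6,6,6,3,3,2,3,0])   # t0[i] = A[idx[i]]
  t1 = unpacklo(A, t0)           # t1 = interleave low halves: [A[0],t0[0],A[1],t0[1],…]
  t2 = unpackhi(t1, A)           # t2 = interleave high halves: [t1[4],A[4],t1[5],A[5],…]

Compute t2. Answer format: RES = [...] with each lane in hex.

RES = [0x63, 0x52, 0x47, 0xb7, 0xc3, 0x47, 0xc3, 0xd7]

t0 = [0x47, 0x47, 0x47, 0xc3, 0xc3, 0x63, 0xc3, 0x69]
t1 = [0x69, 0x47, 0xa5, 0x47, 0x63, 0x47, 0xc3, 0xc3]
t2 = [0x63, 0x52, 0x47, 0xb7, 0xc3, 0x47, 0xc3, 0xd7]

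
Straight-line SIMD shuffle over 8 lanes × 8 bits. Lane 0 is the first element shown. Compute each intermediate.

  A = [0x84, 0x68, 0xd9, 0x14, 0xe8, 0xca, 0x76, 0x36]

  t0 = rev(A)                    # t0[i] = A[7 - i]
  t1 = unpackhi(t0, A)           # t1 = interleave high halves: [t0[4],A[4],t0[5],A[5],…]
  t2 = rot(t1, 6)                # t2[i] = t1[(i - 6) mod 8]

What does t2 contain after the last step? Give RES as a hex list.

  t0: 36 76 ca e8 14 d9 68 84
  t1: 14 e8 d9 ca 68 76 84 36
  t2: d9 ca 68 76 84 36 14 e8

RES = [0xd9, 0xca, 0x68, 0x76, 0x84, 0x36, 0x14, 0xe8]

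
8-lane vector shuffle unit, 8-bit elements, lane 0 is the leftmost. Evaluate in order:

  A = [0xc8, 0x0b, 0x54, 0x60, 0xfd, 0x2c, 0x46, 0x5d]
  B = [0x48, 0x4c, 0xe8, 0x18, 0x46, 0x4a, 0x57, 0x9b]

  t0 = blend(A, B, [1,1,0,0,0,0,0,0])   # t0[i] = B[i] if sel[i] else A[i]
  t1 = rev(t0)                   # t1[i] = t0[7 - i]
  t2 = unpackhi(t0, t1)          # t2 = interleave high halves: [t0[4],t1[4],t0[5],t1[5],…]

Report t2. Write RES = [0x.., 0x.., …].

RES = [ 0xfd  0x60  0x2c  0x54  0x46  0x4c  0x5d  0x48 ]

→ t0 |48|4c|54|60|fd|2c|46|5d|
→ t1 |5d|46|2c|fd|60|54|4c|48|
→ t2 |fd|60|2c|54|46|4c|5d|48|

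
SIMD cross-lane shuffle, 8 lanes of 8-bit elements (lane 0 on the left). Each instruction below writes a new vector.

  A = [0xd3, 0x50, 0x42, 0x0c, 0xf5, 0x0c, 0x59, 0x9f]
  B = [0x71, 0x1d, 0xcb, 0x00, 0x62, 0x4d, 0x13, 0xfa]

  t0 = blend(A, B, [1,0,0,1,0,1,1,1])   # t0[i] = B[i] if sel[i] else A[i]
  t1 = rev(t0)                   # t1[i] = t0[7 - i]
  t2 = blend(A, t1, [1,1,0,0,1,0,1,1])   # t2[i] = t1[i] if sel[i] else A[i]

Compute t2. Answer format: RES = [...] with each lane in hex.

→ t0 |71|50|42|00|f5|4d|13|fa|
→ t1 |fa|13|4d|f5|00|42|50|71|
→ t2 |fa|13|42|0c|00|0c|50|71|

RES = [ 0xfa  0x13  0x42  0x0c  0x00  0x0c  0x50  0x71 ]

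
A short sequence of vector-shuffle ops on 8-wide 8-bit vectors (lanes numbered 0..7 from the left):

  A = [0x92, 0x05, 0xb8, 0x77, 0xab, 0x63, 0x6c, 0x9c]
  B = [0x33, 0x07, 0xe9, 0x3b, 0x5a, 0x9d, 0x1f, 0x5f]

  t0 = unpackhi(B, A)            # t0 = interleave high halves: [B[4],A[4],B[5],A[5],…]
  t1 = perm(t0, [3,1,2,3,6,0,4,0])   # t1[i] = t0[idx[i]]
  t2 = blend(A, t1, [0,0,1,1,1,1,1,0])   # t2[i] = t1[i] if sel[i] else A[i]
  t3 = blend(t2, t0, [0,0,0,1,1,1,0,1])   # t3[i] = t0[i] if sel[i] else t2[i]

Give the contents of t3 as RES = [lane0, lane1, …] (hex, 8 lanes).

→ t0 |5a|ab|9d|63|1f|6c|5f|9c|
→ t1 |63|ab|9d|63|5f|5a|1f|5a|
→ t2 |92|05|9d|63|5f|5a|1f|9c|
→ t3 |92|05|9d|63|1f|6c|1f|9c|

RES = [0x92, 0x05, 0x9d, 0x63, 0x1f, 0x6c, 0x1f, 0x9c]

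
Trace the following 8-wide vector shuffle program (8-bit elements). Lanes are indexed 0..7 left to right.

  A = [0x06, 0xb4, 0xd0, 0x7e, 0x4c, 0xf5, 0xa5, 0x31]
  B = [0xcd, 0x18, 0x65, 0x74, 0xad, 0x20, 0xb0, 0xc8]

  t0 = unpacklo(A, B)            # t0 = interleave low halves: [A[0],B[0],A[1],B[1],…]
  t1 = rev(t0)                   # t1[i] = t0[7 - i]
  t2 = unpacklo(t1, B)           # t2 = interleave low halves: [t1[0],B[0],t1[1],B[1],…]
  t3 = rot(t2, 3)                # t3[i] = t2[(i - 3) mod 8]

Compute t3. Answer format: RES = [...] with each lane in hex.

t0 = [0x06, 0xcd, 0xb4, 0x18, 0xd0, 0x65, 0x7e, 0x74]
t1 = [0x74, 0x7e, 0x65, 0xd0, 0x18, 0xb4, 0xcd, 0x06]
t2 = [0x74, 0xcd, 0x7e, 0x18, 0x65, 0x65, 0xd0, 0x74]
t3 = [0x65, 0xd0, 0x74, 0x74, 0xcd, 0x7e, 0x18, 0x65]

RES = [ 0x65  0xd0  0x74  0x74  0xcd  0x7e  0x18  0x65 ]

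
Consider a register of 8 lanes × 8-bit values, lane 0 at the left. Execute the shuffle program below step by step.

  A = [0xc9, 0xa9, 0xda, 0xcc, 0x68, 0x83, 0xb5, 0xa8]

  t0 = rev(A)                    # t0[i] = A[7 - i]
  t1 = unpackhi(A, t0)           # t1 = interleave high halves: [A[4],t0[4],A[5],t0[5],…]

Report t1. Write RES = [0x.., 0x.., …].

→ t0 |a8|b5|83|68|cc|da|a9|c9|
→ t1 |68|cc|83|da|b5|a9|a8|c9|

RES = [0x68, 0xcc, 0x83, 0xda, 0xb5, 0xa9, 0xa8, 0xc9]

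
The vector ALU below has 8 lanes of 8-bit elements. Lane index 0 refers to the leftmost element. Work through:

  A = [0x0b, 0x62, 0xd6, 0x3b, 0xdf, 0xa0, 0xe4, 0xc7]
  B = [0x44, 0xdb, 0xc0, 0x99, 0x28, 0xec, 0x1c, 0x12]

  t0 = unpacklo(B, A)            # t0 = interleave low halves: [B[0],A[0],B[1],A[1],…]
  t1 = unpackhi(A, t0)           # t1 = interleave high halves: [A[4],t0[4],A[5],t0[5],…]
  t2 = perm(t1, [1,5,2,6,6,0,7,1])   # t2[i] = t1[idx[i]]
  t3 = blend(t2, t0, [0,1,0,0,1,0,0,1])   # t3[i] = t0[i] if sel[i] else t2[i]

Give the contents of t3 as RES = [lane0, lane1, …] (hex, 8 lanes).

t0 = [0x44, 0x0b, 0xdb, 0x62, 0xc0, 0xd6, 0x99, 0x3b]
t1 = [0xdf, 0xc0, 0xa0, 0xd6, 0xe4, 0x99, 0xc7, 0x3b]
t2 = [0xc0, 0x99, 0xa0, 0xc7, 0xc7, 0xdf, 0x3b, 0xc0]
t3 = [0xc0, 0x0b, 0xa0, 0xc7, 0xc0, 0xdf, 0x3b, 0x3b]

RES = [0xc0, 0x0b, 0xa0, 0xc7, 0xc0, 0xdf, 0x3b, 0x3b]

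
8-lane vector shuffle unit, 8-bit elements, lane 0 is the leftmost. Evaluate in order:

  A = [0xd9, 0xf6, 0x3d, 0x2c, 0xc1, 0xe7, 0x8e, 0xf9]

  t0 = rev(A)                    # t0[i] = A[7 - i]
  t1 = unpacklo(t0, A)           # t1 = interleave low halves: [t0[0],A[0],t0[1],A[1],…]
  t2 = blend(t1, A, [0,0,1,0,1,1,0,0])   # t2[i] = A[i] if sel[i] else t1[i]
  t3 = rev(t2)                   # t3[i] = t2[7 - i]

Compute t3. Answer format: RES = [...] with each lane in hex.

RES = [ 0x2c  0xc1  0xe7  0xc1  0xf6  0x3d  0xd9  0xf9 ]

→ t0 |f9|8e|e7|c1|2c|3d|f6|d9|
→ t1 |f9|d9|8e|f6|e7|3d|c1|2c|
→ t2 |f9|d9|3d|f6|c1|e7|c1|2c|
→ t3 |2c|c1|e7|c1|f6|3d|d9|f9|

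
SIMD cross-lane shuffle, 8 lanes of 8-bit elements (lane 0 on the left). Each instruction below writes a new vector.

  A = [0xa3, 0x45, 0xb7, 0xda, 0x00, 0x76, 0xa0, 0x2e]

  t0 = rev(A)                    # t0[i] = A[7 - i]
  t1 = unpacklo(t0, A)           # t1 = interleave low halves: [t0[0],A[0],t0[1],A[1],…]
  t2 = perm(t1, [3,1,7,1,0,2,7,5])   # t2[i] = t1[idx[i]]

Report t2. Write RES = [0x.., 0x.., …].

RES = [ 0x45  0xa3  0xda  0xa3  0x2e  0xa0  0xda  0xb7 ]

→ t0 |2e|a0|76|00|da|b7|45|a3|
→ t1 |2e|a3|a0|45|76|b7|00|da|
→ t2 |45|a3|da|a3|2e|a0|da|b7|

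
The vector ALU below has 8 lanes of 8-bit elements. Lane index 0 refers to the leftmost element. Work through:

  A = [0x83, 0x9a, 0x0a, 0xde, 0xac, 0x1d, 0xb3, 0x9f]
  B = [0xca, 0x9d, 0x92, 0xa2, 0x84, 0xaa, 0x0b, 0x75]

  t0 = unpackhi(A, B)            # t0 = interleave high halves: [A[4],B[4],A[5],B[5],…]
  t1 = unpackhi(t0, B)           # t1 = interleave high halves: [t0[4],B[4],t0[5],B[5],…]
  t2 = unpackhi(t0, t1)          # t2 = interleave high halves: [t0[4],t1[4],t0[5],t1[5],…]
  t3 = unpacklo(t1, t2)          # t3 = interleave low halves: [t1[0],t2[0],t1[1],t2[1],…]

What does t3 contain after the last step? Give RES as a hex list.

→ t0 |ac|84|1d|aa|b3|0b|9f|75|
→ t1 |b3|84|0b|aa|9f|0b|75|75|
→ t2 |b3|9f|0b|0b|9f|75|75|75|
→ t3 |b3|b3|84|9f|0b|0b|aa|0b|

RES = [0xb3, 0xb3, 0x84, 0x9f, 0x0b, 0x0b, 0xaa, 0x0b]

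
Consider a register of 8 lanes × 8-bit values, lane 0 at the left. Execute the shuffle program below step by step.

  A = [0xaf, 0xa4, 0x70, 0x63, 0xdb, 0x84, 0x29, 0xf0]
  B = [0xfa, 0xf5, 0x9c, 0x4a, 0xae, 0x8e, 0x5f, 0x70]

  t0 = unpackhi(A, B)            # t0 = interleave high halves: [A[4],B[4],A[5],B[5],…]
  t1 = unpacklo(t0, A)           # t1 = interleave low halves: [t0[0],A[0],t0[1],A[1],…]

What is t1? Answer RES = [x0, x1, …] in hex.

t0 = [0xdb, 0xae, 0x84, 0x8e, 0x29, 0x5f, 0xf0, 0x70]
t1 = [0xdb, 0xaf, 0xae, 0xa4, 0x84, 0x70, 0x8e, 0x63]

RES = [ 0xdb  0xaf  0xae  0xa4  0x84  0x70  0x8e  0x63 ]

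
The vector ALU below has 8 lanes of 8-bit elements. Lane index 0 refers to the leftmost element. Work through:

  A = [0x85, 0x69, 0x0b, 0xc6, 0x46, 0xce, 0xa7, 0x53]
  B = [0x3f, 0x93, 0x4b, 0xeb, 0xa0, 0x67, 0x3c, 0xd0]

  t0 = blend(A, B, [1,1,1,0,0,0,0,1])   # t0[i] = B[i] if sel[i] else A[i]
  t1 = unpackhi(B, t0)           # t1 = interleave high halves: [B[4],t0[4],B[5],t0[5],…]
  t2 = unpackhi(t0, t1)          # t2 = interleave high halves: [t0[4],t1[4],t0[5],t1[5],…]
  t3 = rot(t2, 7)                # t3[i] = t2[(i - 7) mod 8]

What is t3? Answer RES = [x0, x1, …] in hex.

→ t0 |3f|93|4b|c6|46|ce|a7|d0|
→ t1 |a0|46|67|ce|3c|a7|d0|d0|
→ t2 |46|3c|ce|a7|a7|d0|d0|d0|
→ t3 |3c|ce|a7|a7|d0|d0|d0|46|

RES = [ 0x3c  0xce  0xa7  0xa7  0xd0  0xd0  0xd0  0x46 ]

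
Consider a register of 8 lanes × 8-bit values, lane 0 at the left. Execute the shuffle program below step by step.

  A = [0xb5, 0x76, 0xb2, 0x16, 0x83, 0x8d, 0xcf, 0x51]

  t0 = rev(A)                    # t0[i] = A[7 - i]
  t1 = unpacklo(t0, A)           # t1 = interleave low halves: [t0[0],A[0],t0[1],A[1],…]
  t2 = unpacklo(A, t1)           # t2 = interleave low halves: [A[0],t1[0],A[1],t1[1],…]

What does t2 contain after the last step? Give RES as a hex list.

RES = [ 0xb5  0x51  0x76  0xb5  0xb2  0xcf  0x16  0x76 ]

t0 = [0x51, 0xcf, 0x8d, 0x83, 0x16, 0xb2, 0x76, 0xb5]
t1 = [0x51, 0xb5, 0xcf, 0x76, 0x8d, 0xb2, 0x83, 0x16]
t2 = [0xb5, 0x51, 0x76, 0xb5, 0xb2, 0xcf, 0x16, 0x76]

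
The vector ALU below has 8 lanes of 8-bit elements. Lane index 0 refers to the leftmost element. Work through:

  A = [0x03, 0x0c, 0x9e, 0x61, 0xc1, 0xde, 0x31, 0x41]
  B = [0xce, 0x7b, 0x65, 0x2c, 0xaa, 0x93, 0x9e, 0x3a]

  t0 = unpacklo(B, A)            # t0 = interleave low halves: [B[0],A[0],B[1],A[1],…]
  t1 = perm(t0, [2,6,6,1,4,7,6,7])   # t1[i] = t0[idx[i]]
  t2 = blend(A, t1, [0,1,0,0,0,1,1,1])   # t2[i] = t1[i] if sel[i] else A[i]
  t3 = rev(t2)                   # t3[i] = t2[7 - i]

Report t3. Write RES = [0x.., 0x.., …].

RES = [0x61, 0x2c, 0x61, 0xc1, 0x61, 0x9e, 0x2c, 0x03]

t0 = [0xce, 0x03, 0x7b, 0x0c, 0x65, 0x9e, 0x2c, 0x61]
t1 = [0x7b, 0x2c, 0x2c, 0x03, 0x65, 0x61, 0x2c, 0x61]
t2 = [0x03, 0x2c, 0x9e, 0x61, 0xc1, 0x61, 0x2c, 0x61]
t3 = [0x61, 0x2c, 0x61, 0xc1, 0x61, 0x9e, 0x2c, 0x03]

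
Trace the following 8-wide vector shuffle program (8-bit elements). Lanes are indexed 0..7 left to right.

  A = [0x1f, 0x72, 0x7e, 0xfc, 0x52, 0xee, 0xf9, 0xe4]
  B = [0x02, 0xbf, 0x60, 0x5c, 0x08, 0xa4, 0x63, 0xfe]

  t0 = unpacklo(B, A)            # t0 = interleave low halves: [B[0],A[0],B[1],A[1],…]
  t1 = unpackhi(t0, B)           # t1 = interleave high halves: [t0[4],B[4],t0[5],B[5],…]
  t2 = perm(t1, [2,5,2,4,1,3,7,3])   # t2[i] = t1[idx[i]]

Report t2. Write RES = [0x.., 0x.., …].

t0 = [0x02, 0x1f, 0xbf, 0x72, 0x60, 0x7e, 0x5c, 0xfc]
t1 = [0x60, 0x08, 0x7e, 0xa4, 0x5c, 0x63, 0xfc, 0xfe]
t2 = [0x7e, 0x63, 0x7e, 0x5c, 0x08, 0xa4, 0xfe, 0xa4]

RES = [0x7e, 0x63, 0x7e, 0x5c, 0x08, 0xa4, 0xfe, 0xa4]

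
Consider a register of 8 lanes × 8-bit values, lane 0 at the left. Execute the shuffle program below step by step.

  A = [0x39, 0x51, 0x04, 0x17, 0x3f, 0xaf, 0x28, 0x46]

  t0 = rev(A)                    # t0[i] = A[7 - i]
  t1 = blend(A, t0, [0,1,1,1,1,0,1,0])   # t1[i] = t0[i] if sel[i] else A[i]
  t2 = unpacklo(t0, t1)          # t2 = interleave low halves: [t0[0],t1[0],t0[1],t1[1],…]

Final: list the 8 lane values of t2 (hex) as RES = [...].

RES = [ 0x46  0x39  0x28  0x28  0xaf  0xaf  0x3f  0x3f ]

  t0: 46 28 af 3f 17 04 51 39
  t1: 39 28 af 3f 17 af 51 46
  t2: 46 39 28 28 af af 3f 3f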